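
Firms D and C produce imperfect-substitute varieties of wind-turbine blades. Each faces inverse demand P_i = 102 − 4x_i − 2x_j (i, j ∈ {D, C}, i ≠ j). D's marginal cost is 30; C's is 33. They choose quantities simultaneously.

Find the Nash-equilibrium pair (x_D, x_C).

Firm D's profit: π = x_D(102 − 4x_D − 2x_C) − 30x_D.
∂π/∂x_D = 72 − 8x_D − 2x_C = 0 ⇒ x_D = 9 − 0.25x_C.
Similarly x_C = 8.625 − 0.25x_D.
Solving the two reaction functions simultaneously: (1 − (−0.25)(−0.25))x_D = 9 − 0.25·8.625, so 0.9375x_D = 219/32 and x_D = 7.3.
Then x_C = 8.625 − 0.25·7.3 = 6.8.

7.3, 6.8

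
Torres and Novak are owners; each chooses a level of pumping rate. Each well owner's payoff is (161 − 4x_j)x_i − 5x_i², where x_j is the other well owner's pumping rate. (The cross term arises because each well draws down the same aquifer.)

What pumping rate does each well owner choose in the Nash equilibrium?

11.5

Torres's payoff is (161 − 4x_N)x_T − 5x_T².
∂π/∂x_T = 161 − 4x_N − 10x_T = 0, so x_T = 16.1 − 0.4x_N.
By symmetry x_N = x_T; substituting into the reaction function, 1.4x_T = 16.1 and x_T = 11.5.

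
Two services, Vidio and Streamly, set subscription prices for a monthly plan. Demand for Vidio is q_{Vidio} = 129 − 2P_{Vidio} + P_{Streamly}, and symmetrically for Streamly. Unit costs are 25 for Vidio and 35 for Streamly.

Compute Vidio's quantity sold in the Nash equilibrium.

Vidio's profit: π = (P_{Vidio} − 25)(129 − 2P_{Vidio} + P_{Streamly}).
∂π/∂P_{Vidio} = 179 − 4P_{Vidio} + P_{Streamly} = 0 ⇒ P_{Vidio} = 44.75 + 0.25P_{Streamly}.
Similarly P_{Streamly} = 49.75 + 0.25P_{Vidio}.
Substituting the second reaction function into the first: P_{Vidio} = 44.75 + 0.25(49.75 + 0.25P_{Vidio}), which gives 0.9375P_{Vidio} = 57.1875 ⇒ P_{Vidio} = 61.
Then P_{Streamly} = 49.75 + 0.25·61 = 65.
q_{Vidio} = 129 − 2·61 + 65 = 72.

72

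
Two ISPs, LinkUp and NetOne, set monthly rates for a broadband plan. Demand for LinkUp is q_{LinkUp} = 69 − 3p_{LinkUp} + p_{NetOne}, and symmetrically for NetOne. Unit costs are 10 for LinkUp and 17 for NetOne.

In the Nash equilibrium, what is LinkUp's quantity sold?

LinkUp's profit: π = (p_{LinkUp} − 10)(69 − 3p_{LinkUp} + p_{NetOne}).
∂π/∂p_{LinkUp} = 99 − 6p_{LinkUp} + p_{NetOne} = 0 ⇒ p_{LinkUp} = 16.5 + (1/6)p_{NetOne}.
Similarly p_{NetOne} = 20 + (1/6)p_{LinkUp}.
Solving the two reaction functions simultaneously: (1 − (1/6)(1/6))p_{LinkUp} = 16.5 + (1/6)·20, so (35/36)p_{LinkUp} = 119/6 and p_{LinkUp} = 20.4.
Then p_{NetOne} = 20 + (1/6)·20.4 = 23.4.
q_{LinkUp} = 69 − 3·20.4 + 23.4 = 31.2.

31.2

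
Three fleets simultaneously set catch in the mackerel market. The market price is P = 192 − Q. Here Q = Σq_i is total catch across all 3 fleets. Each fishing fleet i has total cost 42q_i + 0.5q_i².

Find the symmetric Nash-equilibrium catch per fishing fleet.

30

A representative fishing fleet's profit is π_i = q_i(192 − Q) − 42q_i − 0.5q_i², with Q = q_i + Σ_{j≠i} q_j.
First-order condition: 150 − 3q_i − Σ_{j≠i} q_j = 0.
Imposing symmetry (q_j = q for all j) turns Σ_{j≠i} q_j into 2q, so 150 = 5q and q = 30.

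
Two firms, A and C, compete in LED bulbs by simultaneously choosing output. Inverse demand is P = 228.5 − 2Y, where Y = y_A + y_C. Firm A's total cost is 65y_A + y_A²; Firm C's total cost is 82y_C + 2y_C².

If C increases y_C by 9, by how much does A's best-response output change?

Firm A's profit: π = y_A(228.5 − 2(y_A + y_C)) − 65y_A − y_A².
∂π/∂y_A = 163.5 − 6y_A − 2y_C = 0, so y_A = 27.25 − (1/3)y_C.
The reaction-function slope is −1/3, so a 9-unit rise in y_C moves y_A by −1/3 × 9 = −3. A's best response falls — the actions are strategic substitutes.

-3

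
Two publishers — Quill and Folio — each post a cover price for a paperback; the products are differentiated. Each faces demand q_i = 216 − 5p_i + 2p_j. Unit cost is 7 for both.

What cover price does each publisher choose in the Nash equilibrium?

31.375

Quill's profit: π = (p_{Quill} − 7)(216 − 5p_{Quill} + 2p_{Folio}).
∂π/∂p_{Quill} = 251 − 10p_{Quill} + 2p_{Folio} = 0 ⇒ p_{Quill} = 25.1 + 0.2p_{Folio}.
Setting p_{Quill} = p_{Folio} in the reaction function: p_{Quill} = 25.1 + 0.2p_{Quill}, so p_{Quill} = 25.1 / 0.8 = 31.375.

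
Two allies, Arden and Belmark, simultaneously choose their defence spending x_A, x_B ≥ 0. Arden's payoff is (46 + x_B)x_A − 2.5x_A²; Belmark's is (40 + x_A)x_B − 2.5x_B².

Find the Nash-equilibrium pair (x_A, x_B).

Expanding Arden's payoff: 46x_A + x_Bx_A − 2.5x_A².
∂π/∂x_A = 46 + x_B − 5x_A = 0, so x_A = 9.2 + 0.2x_B.
Likewise for Belmark: x_B = 8 + 0.2x_A.
Plugging x_B into Arden's best response: x_A = 9.2 + 0.2(8 + 0.2x_A) ⇒ 0.96x_A = 10.8, so x_A = 11.25.
Then x_B = 8 + 0.2·11.25 = 10.25.

11.25, 10.25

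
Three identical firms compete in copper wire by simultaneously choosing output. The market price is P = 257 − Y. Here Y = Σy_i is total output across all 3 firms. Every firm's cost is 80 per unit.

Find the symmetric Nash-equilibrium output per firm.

A representative firm's profit is π_i = y_i(257 − Y) − 80y_i, with Y = y_i + Σ_{j≠i} y_j.
First-order condition: 177 − 2y_i − Σ_{j≠i} y_j = 0.
Imposing symmetry (y_j = y for all j) turns Σ_{j≠i} y_j into 2y, so 177 = 4y and y = 44.25.

44.25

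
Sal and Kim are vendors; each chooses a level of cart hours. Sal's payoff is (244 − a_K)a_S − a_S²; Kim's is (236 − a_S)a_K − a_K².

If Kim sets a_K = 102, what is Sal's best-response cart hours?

Expanding Sal's payoff: 244a_S − a_Ka_S − a_S².
∂π/∂a_S = 244 − a_K − 2a_S = 0, so a_S = 122 − 0.5a_K.
At a_K = 102: a_S = 122 − 0.5·102 = 71.

71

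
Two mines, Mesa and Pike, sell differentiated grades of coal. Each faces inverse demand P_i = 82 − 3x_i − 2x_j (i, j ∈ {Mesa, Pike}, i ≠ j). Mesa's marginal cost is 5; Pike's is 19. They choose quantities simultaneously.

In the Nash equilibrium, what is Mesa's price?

Mine Mesa's profit: π = x_{Mesa}(82 − 3x_{Mesa} − 2x_{Pike}) − 5x_{Mesa}.
∂π/∂x_{Mesa} = 77 − 6x_{Mesa} − 2x_{Pike} = 0 ⇒ x_{Mesa} = 77/6 − (1/3)x_{Pike}.
Similarly x_{Pike} = 10.5 − (1/3)x_{Mesa}.
Solving the two reaction functions simultaneously: (1 − (−1/3)(−1/3))x_{Mesa} = 77/6 − (1/3)·10.5, so (8/9)x_{Mesa} = 28/3 and x_{Mesa} = 10.5.
Then x_{Pike} = 10.5 − (1/3)·10.5 = 7.
P_{Mesa} = 82 − 3·10.5 − 2·7 = 36.5.

36.5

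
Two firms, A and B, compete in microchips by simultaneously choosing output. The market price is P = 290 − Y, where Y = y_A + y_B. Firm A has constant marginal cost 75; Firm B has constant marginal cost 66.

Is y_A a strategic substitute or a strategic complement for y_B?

Firm A's profit: π = y_A(290 − (y_A + y_B)) − 75y_A.
∂π/∂y_A = 215 − 2y_A − y_B = 0, so y_A = 107.5 − 0.5y_B.
The best-response slope dy_A/dy_B = −0.5 < 0: the reaction function is downward-sloping, so the choices are strategic substitutes.

strategic substitutes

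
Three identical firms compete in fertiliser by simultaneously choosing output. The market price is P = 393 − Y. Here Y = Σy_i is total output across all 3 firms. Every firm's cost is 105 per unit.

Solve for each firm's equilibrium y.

A representative firm's profit is π_i = y_i(393 − Y) − 105y_i, with Y = y_i + Σ_{j≠i} y_j.
First-order condition: 288 − 2y_i − Σ_{j≠i} y_j = 0.
Imposing symmetry (y_j = y for all j) turns Σ_{j≠i} y_j into 2y, so 288 = 4y and y = 72.

72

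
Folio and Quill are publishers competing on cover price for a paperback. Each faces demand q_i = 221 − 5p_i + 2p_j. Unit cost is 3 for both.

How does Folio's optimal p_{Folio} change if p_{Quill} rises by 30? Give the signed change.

Folio's profit: π = (p_{Folio} − 3)(221 − 5p_{Folio} + 2p_{Quill}).
∂π/∂p_{Folio} = 236 − 10p_{Folio} + 2p_{Quill} = 0 ⇒ p_{Folio} = 23.6 + 0.2p_{Quill}.
The reaction-function slope is 0.2, so a 30-unit rise in p_{Quill} moves p_{Folio} by 0.2 × 30 = 6. Folio's best response rises — the actions are strategic complements.

6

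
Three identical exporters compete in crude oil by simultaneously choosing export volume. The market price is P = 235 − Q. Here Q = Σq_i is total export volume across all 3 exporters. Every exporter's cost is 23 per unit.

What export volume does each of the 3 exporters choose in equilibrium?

53

A representative exporter's profit is π_i = q_i(235 − Q) − 23q_i, with Q = q_i + Σ_{j≠i} q_j.
First-order condition: 212 − 2q_i − Σ_{j≠i} q_j = 0.
Imposing symmetry (q_j = q for all j) turns Σ_{j≠i} q_j into 2q, so 212 = 4q and q = 53.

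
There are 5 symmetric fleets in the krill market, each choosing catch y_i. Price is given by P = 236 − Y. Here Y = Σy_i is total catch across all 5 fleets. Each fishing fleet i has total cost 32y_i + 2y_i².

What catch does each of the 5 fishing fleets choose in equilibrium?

A representative fishing fleet's profit is π_i = y_i(236 − Y) − 32y_i − 2y_i², with Y = y_i + Σ_{j≠i} y_j.
First-order condition: 204 − 6y_i − Σ_{j≠i} y_j = 0.
With identical fishing fleets, set every y_j = y: then 204 − 6y − 4y = 0, i.e. y = 204/10 = 20.4.

20.4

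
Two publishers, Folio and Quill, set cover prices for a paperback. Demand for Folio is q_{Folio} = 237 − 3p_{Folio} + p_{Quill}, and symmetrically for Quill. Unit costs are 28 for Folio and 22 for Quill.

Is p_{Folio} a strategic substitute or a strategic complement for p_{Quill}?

strategic complements

Folio's profit: π = (p_{Folio} − 28)(237 − 3p_{Folio} + p_{Quill}).
∂π/∂p_{Folio} = 321 − 6p_{Folio} + p_{Quill} = 0 ⇒ p_{Folio} = 53.5 + (1/6)p_{Quill}.
The best-response slope dp_{Folio}/dp_{Quill} = 1/6 > 0: the reaction function is upward-sloping, so the choices are strategic complements.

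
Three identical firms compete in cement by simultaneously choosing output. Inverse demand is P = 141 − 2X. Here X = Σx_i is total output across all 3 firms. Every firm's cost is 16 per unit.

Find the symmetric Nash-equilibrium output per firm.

A representative firm's profit is π_i = x_i(141 − 2X) − 16x_i, with X = x_i + Σ_{j≠i} x_j.
First-order condition: 125 − 4x_i − 2Σ_{j≠i} x_j = 0.
With identical firms, set every x_j = x: then 125 − 4x − 4x = 0, i.e. x = 125/8 = 15.625.

15.625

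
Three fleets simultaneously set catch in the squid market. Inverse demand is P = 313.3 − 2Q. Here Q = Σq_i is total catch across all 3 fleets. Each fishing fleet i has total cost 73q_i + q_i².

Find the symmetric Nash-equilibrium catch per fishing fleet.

A representative fishing fleet's profit is π_i = q_i(313.3 − 2Q) − 73q_i − q_i², with Q = q_i + Σ_{j≠i} q_j.
First-order condition: 240.3 − 6q_i − 2Σ_{j≠i} q_j = 0.
In a symmetric equilibrium every fishing fleet chooses the same q, so Σ_{j≠i} q_j = 2q. The condition becomes 240.3 − 10q = 0, giving q = 240.3/10 = 24.03.

24.03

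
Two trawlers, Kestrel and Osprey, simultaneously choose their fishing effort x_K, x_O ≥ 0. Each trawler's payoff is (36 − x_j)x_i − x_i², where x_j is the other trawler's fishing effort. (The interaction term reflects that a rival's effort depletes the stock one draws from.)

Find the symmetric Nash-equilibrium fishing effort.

12

Kestrel's payoff is (36 − x_O)x_K − x_K².
∂π/∂x_K = 36 − x_O − 2x_K = 0, so x_K = 18 − 0.5x_O.
By symmetry x_O = x_K; substituting into the reaction function, 1.5x_K = 18 and x_K = 12.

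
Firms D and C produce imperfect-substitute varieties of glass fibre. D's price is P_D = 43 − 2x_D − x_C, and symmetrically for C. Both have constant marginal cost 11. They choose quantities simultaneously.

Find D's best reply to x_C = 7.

Firm D's profit: π = x_D(43 − 2x_D − x_C) − 11x_D.
∂π/∂x_D = 32 − 4x_D − x_C = 0 ⇒ x_D = 8 − 0.25x_C.
At x_C = 7: x_D = 8 − 0.25·7 = 6.25.

6.25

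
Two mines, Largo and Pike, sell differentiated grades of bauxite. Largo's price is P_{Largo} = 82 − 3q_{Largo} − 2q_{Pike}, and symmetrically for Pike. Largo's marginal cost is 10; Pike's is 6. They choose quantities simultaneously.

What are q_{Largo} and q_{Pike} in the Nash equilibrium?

Mine Largo's profit: π = q_{Largo}(82 − 3q_{Largo} − 2q_{Pike}) − 10q_{Largo}.
∂π/∂q_{Largo} = 72 − 6q_{Largo} − 2q_{Pike} = 0 ⇒ q_{Largo} = 12 − (1/3)q_{Pike}.
Similarly q_{Pike} = 38/3 − (1/3)q_{Largo}.
Substituting the second reaction function into the first: q_{Largo} = 12 − (1/3)(38/3 − (1/3)q_{Largo}), which gives (8/9)q_{Largo} = 70/9 ⇒ q_{Largo} = 8.75.
Then q_{Pike} = 38/3 − (1/3)·8.75 = 9.75.

8.75, 9.75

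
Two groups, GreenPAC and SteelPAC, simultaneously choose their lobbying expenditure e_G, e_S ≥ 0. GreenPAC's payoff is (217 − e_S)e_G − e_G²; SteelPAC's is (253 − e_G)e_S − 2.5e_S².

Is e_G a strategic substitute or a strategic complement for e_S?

strategic substitutes

Expanding GreenPAC's payoff: 217e_G − e_Se_G − e_G².
∂π/∂e_G = 217 − e_S − 2e_G = 0, so e_G = 108.5 − 0.5e_S.
The best-response slope de_G/de_S = −0.5 < 0: the reaction function is downward-sloping, so the choices are strategic substitutes.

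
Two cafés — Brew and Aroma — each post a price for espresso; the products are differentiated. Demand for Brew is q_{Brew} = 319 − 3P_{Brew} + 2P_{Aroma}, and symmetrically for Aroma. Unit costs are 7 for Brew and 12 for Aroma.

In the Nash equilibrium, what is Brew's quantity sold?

Brew's profit: π = (P_{Brew} − 7)(319 − 3P_{Brew} + 2P_{Aroma}).
∂π/∂P_{Brew} = 340 − 6P_{Brew} + 2P_{Aroma} = 0 ⇒ P_{Brew} = 170/3 + (1/3)P_{Aroma}.
Similarly P_{Aroma} = 355/6 + (1/3)P_{Brew}.
Substituting the second reaction function into the first: P_{Brew} = 170/3 + (1/3)(355/6 + (1/3)P_{Brew}), which gives (8/9)P_{Brew} = 1375/18 ⇒ P_{Brew} = 85.9375.
Then P_{Aroma} = 355/6 + (1/3)·85.9375 = 87.8125.
q_{Brew} = 319 − 3·85.9375 + 2·87.8125 = 236.8125.

236.8125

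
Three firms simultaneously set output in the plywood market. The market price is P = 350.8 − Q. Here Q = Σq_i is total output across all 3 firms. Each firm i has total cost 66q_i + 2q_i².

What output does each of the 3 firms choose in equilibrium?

A representative firm's profit is π_i = q_i(350.8 − Q) − 66q_i − 2q_i², with Q = q_i + Σ_{j≠i} q_j.
First-order condition: 284.8 − 6q_i − Σ_{j≠i} q_j = 0.
With identical firms, set every q_j = q: then 284.8 − 6q − 2q = 0, i.e. q = 284.8/8 = 35.6.

35.6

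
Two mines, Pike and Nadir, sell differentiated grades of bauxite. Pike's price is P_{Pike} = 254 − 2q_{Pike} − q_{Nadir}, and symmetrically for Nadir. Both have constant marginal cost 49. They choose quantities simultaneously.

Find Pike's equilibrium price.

131

Mine Pike's profit: π = q_{Pike}(254 − 2q_{Pike} − q_{Nadir}) − 49q_{Pike}.
∂π/∂q_{Pike} = 205 − 4q_{Pike} − q_{Nadir} = 0 ⇒ q_{Pike} = 51.25 − 0.25q_{Nadir}.
By symmetry q_{Nadir} = q_{Pike}; substituting into the reaction function, 1.25q_{Pike} = 51.25 and q_{Pike} = 41.
P_{Pike} = 254 − 2·41 − 41 = 131.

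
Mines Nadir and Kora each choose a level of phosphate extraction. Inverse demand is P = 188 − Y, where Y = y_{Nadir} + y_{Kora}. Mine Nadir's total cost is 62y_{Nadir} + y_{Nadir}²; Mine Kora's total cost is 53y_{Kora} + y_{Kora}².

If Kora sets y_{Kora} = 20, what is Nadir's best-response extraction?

Mine Nadir's profit: π = y_{Nadir}(188 − (y_{Nadir} + y_{Kora})) − 62y_{Nadir} − y_{Nadir}².
∂π/∂y_{Nadir} = 126 − 4y_{Nadir} − y_{Kora} = 0, so y_{Nadir} = 31.5 − 0.25y_{Kora}.
At y_{Kora} = 20: y_{Nadir} = 31.5 − 0.25·20 = 26.5.

26.5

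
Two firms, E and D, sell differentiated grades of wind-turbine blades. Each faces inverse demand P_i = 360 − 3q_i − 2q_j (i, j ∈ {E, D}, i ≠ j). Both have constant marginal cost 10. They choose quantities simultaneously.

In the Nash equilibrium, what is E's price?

141.25

Firm E's profit: π = q_E(360 − 3q_E − 2q_D) − 10q_E.
∂π/∂q_E = 350 − 6q_E − 2q_D = 0 ⇒ q_E = 175/3 − (1/3)q_D.
By symmetry q_D = q_E; substituting into the reaction function, (4/3)q_E = 175/3 and q_E = 43.75.
P_E = 360 − 3·43.75 − 2·43.75 = 141.25.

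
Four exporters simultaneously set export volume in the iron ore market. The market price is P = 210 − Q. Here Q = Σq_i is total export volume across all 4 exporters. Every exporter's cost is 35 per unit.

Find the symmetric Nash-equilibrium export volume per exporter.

35

A representative exporter's profit is π_i = q_i(210 − Q) − 35q_i, with Q = q_i + Σ_{j≠i} q_j.
First-order condition: 175 − 2q_i − Σ_{j≠i} q_j = 0.
In a symmetric equilibrium every exporter chooses the same q, so Σ_{j≠i} q_j = 3q. The condition becomes 175 − 5q = 0, giving q = 175/5 = 35.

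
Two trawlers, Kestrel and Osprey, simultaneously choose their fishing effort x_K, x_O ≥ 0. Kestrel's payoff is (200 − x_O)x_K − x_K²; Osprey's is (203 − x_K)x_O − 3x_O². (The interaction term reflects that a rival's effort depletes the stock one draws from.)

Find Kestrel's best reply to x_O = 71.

Expanding Kestrel's payoff: 200x_K − x_Ox_K − x_K².
∂π/∂x_K = 200 − x_O − 2x_K = 0, so x_K = 100 − 0.5x_O.
At x_O = 71: x_K = 100 − 0.5·71 = 64.5.

64.5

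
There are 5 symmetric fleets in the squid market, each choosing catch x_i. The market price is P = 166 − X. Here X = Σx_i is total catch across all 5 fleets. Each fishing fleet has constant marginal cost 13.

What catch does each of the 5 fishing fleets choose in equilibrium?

25.5

A representative fishing fleet's profit is π_i = x_i(166 − X) − 13x_i, with X = x_i + Σ_{j≠i} x_j.
First-order condition: 153 − 2x_i − Σ_{j≠i} x_j = 0.
In a symmetric equilibrium every fishing fleet chooses the same x, so Σ_{j≠i} x_j = 4x. The condition becomes 153 − 6x = 0, giving x = 153/6 = 25.5.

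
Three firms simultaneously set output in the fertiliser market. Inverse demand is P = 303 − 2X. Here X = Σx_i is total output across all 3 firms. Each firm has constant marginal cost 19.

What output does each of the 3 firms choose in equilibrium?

A representative firm's profit is π_i = x_i(303 − 2X) − 19x_i, with X = x_i + Σ_{j≠i} x_j.
First-order condition: 284 − 4x_i − 2Σ_{j≠i} x_j = 0.
With identical firms, set every x_j = x: then 284 − 4x − 4x = 0, i.e. x = 284/8 = 35.5.

35.5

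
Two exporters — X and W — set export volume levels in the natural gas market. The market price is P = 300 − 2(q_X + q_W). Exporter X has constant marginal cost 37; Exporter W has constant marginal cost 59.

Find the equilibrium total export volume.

84

Exporter X's profit: π = q_X(300 − 2(q_X + q_W)) − 37q_X.
∂π/∂q_X = 263 − 4q_X − 2q_W = 0, so q_X = 65.75 − 0.5q_W.
By the same steps for W: q_W = 60.25 − 0.5q_X.
Solving the two reaction functions simultaneously: (1 − (−0.5)(−0.5))q_X = 65.75 − 0.5·60.25, so 0.75q_X = 35.625 and q_X = 47.5.
Then q_W = 60.25 − 0.5·47.5 = 36.5.
Total export volume: 47.5 + 36.5 = 84.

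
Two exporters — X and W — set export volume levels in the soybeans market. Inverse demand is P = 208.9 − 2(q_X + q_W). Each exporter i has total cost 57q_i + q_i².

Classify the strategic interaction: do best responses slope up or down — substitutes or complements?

strategic substitutes

Exporter X's profit: π = q_X(208.9 − 2(q_X + q_W)) − 57q_X − q_X².
∂π/∂q_X = 151.9 − 6q_X − 2q_W = 0, so q_X = 1519/60 − (1/3)q_W.
The best-response slope dq_X/dq_W = −1/3 < 0: the reaction function is downward-sloping, so the choices are strategic substitutes.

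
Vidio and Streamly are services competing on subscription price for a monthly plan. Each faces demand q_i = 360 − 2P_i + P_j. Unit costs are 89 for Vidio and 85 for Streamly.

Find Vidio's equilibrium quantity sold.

Vidio's profit: π = (P_{Vidio} − 89)(360 − 2P_{Vidio} + P_{Streamly}).
∂π/∂P_{Vidio} = 538 − 4P_{Vidio} + P_{Streamly} = 0 ⇒ P_{Vidio} = 134.5 + 0.25P_{Streamly}.
Similarly P_{Streamly} = 132.5 + 0.25P_{Vidio}.
Solving the two reaction functions simultaneously: (1 − (0.25)(0.25))P_{Vidio} = 134.5 + 0.25·132.5, so 0.9375P_{Vidio} = 167.625 and P_{Vidio} = 178.8.
Then P_{Streamly} = 132.5 + 0.25·178.8 = 177.2.
q_{Vidio} = 360 − 2·178.8 + 177.2 = 179.6.

179.6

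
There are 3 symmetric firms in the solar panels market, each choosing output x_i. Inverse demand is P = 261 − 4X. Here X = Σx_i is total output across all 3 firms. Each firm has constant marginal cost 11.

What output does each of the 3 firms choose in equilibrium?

15.625

A representative firm's profit is π_i = x_i(261 − 4X) − 11x_i, with X = x_i + Σ_{j≠i} x_j.
First-order condition: 250 − 8x_i − 4Σ_{j≠i} x_j = 0.
Imposing symmetry (x_j = x for all j) turns Σ_{j≠i} x_j into 2x, so 250 = 16x and x = 15.625.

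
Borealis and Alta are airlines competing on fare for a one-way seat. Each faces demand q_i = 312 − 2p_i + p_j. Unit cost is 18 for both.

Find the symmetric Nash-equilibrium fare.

Borealis's profit: π = (p_{Borealis} − 18)(312 − 2p_{Borealis} + p_{Alta}).
∂π/∂p_{Borealis} = 348 − 4p_{Borealis} + p_{Alta} = 0 ⇒ p_{Borealis} = 87 + 0.25p_{Alta}.
By symmetry p_{Alta} = p_{Borealis}; substituting into the reaction function, 0.75p_{Borealis} = 87 and p_{Borealis} = 116.

116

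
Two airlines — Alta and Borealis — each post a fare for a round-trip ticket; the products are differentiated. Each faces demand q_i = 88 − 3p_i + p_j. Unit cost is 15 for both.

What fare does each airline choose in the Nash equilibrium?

26.6

Alta's profit: π = (p_{Alta} − 15)(88 − 3p_{Alta} + p_{Borealis}).
∂π/∂p_{Alta} = 133 − 6p_{Alta} + p_{Borealis} = 0 ⇒ p_{Alta} = 133/6 + (1/6)p_{Borealis}.
By symmetry p_{Borealis} = p_{Alta}; substituting into the reaction function, (5/6)p_{Alta} = 133/6 and p_{Alta} = 26.6.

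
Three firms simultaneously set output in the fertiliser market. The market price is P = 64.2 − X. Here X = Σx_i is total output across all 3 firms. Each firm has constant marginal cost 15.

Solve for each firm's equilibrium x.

12.3

A representative firm's profit is π_i = x_i(64.2 − X) − 15x_i, with X = x_i + Σ_{j≠i} x_j.
First-order condition: 49.2 − 2x_i − Σ_{j≠i} x_j = 0.
Imposing symmetry (x_j = x for all j) turns Σ_{j≠i} x_j into 2x, so 49.2 = 4x and x = 12.3.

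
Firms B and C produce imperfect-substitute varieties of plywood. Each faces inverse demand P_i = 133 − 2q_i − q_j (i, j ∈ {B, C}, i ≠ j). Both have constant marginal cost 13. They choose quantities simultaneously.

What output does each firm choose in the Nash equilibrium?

Firm B's profit: π = q_B(133 − 2q_B − q_C) − 13q_B.
∂π/∂q_B = 120 − 4q_B − q_C = 0 ⇒ q_B = 30 − 0.25q_C.
Setting q_B = q_C in the reaction function: q_B = 30 − 0.25q_B, so q_B = 30 / 1.25 = 24.

24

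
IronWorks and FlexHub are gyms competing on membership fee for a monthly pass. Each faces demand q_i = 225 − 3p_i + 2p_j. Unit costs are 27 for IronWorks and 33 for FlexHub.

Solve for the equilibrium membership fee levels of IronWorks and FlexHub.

77.625, 79.875

IronWorks's profit: π = (p_{IronWorks} − 27)(225 − 3p_{IronWorks} + 2p_{FlexHub}).
∂π/∂p_{IronWorks} = 306 − 6p_{IronWorks} + 2p_{FlexHub} = 0 ⇒ p_{IronWorks} = 51 + (1/3)p_{FlexHub}.
Similarly p_{FlexHub} = 54 + (1/3)p_{IronWorks}.
Substituting the second reaction function into the first: p_{IronWorks} = 51 + (1/3)(54 + (1/3)p_{IronWorks}), which gives (8/9)p_{IronWorks} = 69 ⇒ p_{IronWorks} = 77.625.
Then p_{FlexHub} = 54 + (1/3)·77.625 = 79.875.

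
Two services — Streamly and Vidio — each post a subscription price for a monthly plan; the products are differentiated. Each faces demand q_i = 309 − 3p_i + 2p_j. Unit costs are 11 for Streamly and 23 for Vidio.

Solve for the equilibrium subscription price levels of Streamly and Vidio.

87.75, 92.25

Streamly's profit: π = (p_{Streamly} − 11)(309 − 3p_{Streamly} + 2p_{Vidio}).
∂π/∂p_{Streamly} = 342 − 6p_{Streamly} + 2p_{Vidio} = 0 ⇒ p_{Streamly} = 57 + (1/3)p_{Vidio}.
Similarly p_{Vidio} = 63 + (1/3)p_{Streamly}.
Plugging p_{Vidio} into Streamly's best response: p_{Streamly} = 57 + (1/3)(63 + (1/3)p_{Streamly}) ⇒ (8/9)p_{Streamly} = 78, so p_{Streamly} = 87.75.
Then p_{Vidio} = 63 + (1/3)·87.75 = 92.25.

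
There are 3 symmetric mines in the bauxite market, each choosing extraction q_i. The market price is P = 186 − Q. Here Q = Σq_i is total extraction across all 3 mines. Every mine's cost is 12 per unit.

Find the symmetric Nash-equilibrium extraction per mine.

43.5

A representative mine's profit is π_i = q_i(186 − Q) − 12q_i, with Q = q_i + Σ_{j≠i} q_j.
First-order condition: 174 − 2q_i − Σ_{j≠i} q_j = 0.
Imposing symmetry (q_j = q for all j) turns Σ_{j≠i} q_j into 2q, so 174 = 4q and q = 43.5.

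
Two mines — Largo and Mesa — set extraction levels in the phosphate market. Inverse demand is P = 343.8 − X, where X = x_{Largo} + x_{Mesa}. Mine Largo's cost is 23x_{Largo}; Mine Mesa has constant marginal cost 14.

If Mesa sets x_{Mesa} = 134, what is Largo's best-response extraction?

93.4

Mine Largo's profit: π = x_{Largo}(343.8 − (x_{Largo} + x_{Mesa})) − 23x_{Largo}.
∂π/∂x_{Largo} = 320.8 − 2x_{Largo} − x_{Mesa} = 0, so x_{Largo} = 160.4 − 0.5x_{Mesa}.
At x_{Mesa} = 134: x_{Largo} = 160.4 − 0.5·134 = 93.4.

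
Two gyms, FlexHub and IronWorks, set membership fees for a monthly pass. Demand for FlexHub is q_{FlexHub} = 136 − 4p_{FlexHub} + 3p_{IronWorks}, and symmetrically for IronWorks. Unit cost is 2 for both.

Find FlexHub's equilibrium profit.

2872.96

FlexHub's profit: π = (p_{FlexHub} − 2)(136 − 4p_{FlexHub} + 3p_{IronWorks}).
∂π/∂p_{FlexHub} = 144 − 8p_{FlexHub} + 3p_{IronWorks} = 0 ⇒ p_{FlexHub} = 18 + 0.375p_{IronWorks}.
Setting p_{FlexHub} = p_{IronWorks} in the reaction function: p_{FlexHub} = 18 + 0.375p_{FlexHub}, so p_{FlexHub} = 18 / 0.625 = 28.8.
q_{FlexHub} = 136 − 4·28.8 + 3·28.8 = 107.2.
Profit = (28.8 − 2)·107.2 = 2872.96.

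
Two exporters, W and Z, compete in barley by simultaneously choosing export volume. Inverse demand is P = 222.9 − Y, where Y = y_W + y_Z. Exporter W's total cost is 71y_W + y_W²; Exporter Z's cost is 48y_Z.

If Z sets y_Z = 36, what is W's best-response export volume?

Exporter W's profit: π = y_W(222.9 − (y_W + y_Z)) − 71y_W − y_W².
∂π/∂y_W = 151.9 − 4y_W − y_Z = 0, so y_W = 37.975 − 0.25y_Z.
At y_Z = 36: y_W = 37.975 − 0.25·36 = 28.975.

28.975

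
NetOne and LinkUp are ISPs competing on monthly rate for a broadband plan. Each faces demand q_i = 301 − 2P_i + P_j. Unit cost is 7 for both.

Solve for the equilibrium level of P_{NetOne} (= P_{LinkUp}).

105

NetOne's profit: π = (P_{NetOne} − 7)(301 − 2P_{NetOne} + P_{LinkUp}).
∂π/∂P_{NetOne} = 315 − 4P_{NetOne} + P_{LinkUp} = 0 ⇒ P_{NetOne} = 78.75 + 0.25P_{LinkUp}.
Setting P_{NetOne} = P_{LinkUp} in the reaction function: P_{NetOne} = 78.75 + 0.25P_{NetOne}, so P_{NetOne} = 78.75 / 0.75 = 105.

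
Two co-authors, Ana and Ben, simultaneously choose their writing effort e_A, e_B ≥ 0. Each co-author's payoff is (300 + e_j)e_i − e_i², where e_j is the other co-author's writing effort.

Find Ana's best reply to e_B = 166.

Ana's payoff is (300 + e_B)e_A − e_A².
∂π/∂e_A = 300 + e_B − 2e_A = 0, so e_A = 150 + 0.5e_B.
At e_B = 166: e_A = 150 + 0.5·166 = 233.

233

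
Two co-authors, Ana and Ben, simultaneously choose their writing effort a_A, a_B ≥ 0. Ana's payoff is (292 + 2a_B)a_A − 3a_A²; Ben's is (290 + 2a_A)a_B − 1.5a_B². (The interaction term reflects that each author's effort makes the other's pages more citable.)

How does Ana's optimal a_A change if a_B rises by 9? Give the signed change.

Expanding Ana's payoff: 292a_A + 2a_Ba_A − 3a_A².
∂π/∂a_A = 292 + 2a_B − 6a_A = 0, so a_A = 146/3 + (1/3)a_B.
The reaction-function slope is 1/3, so a 9-unit rise in a_B moves a_A by 1/3 × 9 = 3. Ana's best response rises — the actions are strategic complements.

3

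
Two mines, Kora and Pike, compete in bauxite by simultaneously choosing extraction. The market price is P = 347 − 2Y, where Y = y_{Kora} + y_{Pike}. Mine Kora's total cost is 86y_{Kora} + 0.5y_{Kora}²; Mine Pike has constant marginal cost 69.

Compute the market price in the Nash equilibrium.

177.5

Mine Kora's profit: π = y_{Kora}(347 − 2(y_{Kora} + y_{Pike})) − 86y_{Kora} − 0.5y_{Kora}².
∂π/∂y_{Kora} = 261 − 5y_{Kora} − 2y_{Pike} = 0, so y_{Kora} = 52.2 − 0.4y_{Pike}.
For Pike: ∂π/∂y_{Pike} = 278 − 4y_{Pike} − 2y_{Kora} = 0 ⇒ y_{Pike} = 69.5 − 0.5y_{Kora}.
Plugging y_{Pike} into Kora's best response: y_{Kora} = 52.2 − 0.4(69.5 − 0.5y_{Kora}) ⇒ 0.8y_{Kora} = 24.4, so y_{Kora} = 30.5.
Then y_{Pike} = 69.5 − 0.5·30.5 = 54.25.
Equilibrium price: P = 347 − 2·84.75 = 177.5.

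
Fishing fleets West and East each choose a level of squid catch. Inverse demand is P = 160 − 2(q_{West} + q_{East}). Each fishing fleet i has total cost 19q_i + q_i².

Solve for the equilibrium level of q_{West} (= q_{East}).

Fishing fleet West's profit: π = q_{West}(160 − 2(q_{West} + q_{East})) − 19q_{West} − q_{West}².
∂π/∂q_{West} = 141 − 6q_{West} − 2q_{East} = 0, so q_{West} = 23.5 − (1/3)q_{East}.
By symmetry q_{East} = q_{West}; substituting into the reaction function, (4/3)q_{West} = 23.5 and q_{West} = 17.625.

17.625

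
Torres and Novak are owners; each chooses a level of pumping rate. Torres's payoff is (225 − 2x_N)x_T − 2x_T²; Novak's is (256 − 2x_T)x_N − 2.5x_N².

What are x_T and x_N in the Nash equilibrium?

38.3125, 35.875

Expanding Torres's payoff: 225x_T − 2x_Nx_T − 2x_T².
∂π/∂x_T = 225 − 2x_N − 4x_T = 0, so x_T = 56.25 − 0.5x_N.
Likewise for Novak: x_N = 51.2 − 0.4x_T.
Substituting the second reaction function into the first: x_T = 56.25 − 0.5(51.2 − 0.4x_T), which gives 0.8x_T = 30.65 ⇒ x_T = 38.3125.
Then x_N = 51.2 − 0.4·38.3125 = 35.875.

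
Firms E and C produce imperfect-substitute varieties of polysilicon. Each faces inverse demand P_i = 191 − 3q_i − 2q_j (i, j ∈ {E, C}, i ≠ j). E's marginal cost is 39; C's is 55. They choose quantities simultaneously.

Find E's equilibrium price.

99

Firm E's profit: π = q_E(191 − 3q_E − 2q_C) − 39q_E.
∂π/∂q_E = 152 − 6q_E − 2q_C = 0 ⇒ q_E = 76/3 − (1/3)q_C.
Similarly q_C = 68/3 − (1/3)q_E.
Solving the two reaction functions simultaneously: (1 − (−1/3)(−1/3))q_E = 76/3 − (1/3)·(68/3), so (8/9)q_E = 160/9 and q_E = 20.
Then q_C = 68/3 − (1/3)·20 = 16.
P_E = 191 − 3·20 − 2·16 = 99.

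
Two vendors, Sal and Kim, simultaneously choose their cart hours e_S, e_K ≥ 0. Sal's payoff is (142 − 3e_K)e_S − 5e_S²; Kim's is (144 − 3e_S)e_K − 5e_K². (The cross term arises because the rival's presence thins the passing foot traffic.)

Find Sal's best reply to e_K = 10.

11.2

Expanding Sal's payoff: 142e_S − 3e_Ke_S − 5e_S².
∂π/∂e_S = 142 − 3e_K − 10e_S = 0, so e_S = 14.2 − 0.3e_K.
At e_K = 10: e_S = 14.2 − 0.3·10 = 11.2.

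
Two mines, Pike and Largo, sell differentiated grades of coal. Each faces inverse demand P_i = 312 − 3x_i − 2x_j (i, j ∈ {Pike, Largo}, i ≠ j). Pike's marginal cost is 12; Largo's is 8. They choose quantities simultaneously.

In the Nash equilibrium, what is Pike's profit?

4162.6875

Mine Pike's profit: π = x_{Pike}(312 − 3x_{Pike} − 2x_{Largo}) − 12x_{Pike}.
∂π/∂x_{Pike} = 300 − 6x_{Pike} − 2x_{Largo} = 0 ⇒ x_{Pike} = 50 − (1/3)x_{Largo}.
Similarly x_{Largo} = 152/3 − (1/3)x_{Pike}.
Plugging x_{Largo} into Pike's best response: x_{Pike} = 50 − (1/3)(152/3 − (1/3)x_{Pike}) ⇒ (8/9)x_{Pike} = 298/9, so x_{Pike} = 37.25.
Then x_{Largo} = 152/3 − (1/3)·37.25 = 38.25.
P_{Pike} = 312 − 3·37.25 − 2·38.25 = 123.75.
Profit = (123.75 − 12)·37.25 = 4162.6875.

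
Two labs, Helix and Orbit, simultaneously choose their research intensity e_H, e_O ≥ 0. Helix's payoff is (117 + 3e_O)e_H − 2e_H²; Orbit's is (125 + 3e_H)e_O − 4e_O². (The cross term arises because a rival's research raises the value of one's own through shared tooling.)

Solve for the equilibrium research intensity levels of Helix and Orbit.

57, 37

Expanding Helix's payoff: 117e_H + 3e_Oe_H − 2e_H².
∂π/∂e_H = 117 + 3e_O − 4e_H = 0, so e_H = 29.25 + 0.75e_O.
Likewise for Orbit: e_O = 15.625 + 0.375e_H.
Plugging e_O into Helix's best response: e_H = 29.25 + 0.75(15.625 + 0.375e_H) ⇒ (23/32)e_H = 1311/32, so e_H = 57.
Then e_O = 15.625 + 0.375·57 = 37.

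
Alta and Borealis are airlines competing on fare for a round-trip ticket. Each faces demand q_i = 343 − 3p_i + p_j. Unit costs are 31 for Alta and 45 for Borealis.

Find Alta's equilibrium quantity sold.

172.2

Alta's profit: π = (p_{Alta} − 31)(343 − 3p_{Alta} + p_{Borealis}).
∂π/∂p_{Alta} = 436 − 6p_{Alta} + p_{Borealis} = 0 ⇒ p_{Alta} = 218/3 + (1/6)p_{Borealis}.
Similarly p_{Borealis} = 239/3 + (1/6)p_{Alta}.
Solving the two reaction functions simultaneously: (1 − (1/6)(1/6))p_{Alta} = 218/3 + (1/6)·(239/3), so (35/36)p_{Alta} = 1547/18 and p_{Alta} = 88.4.
Then p_{Borealis} = 239/3 + (1/6)·88.4 = 94.4.
q_{Alta} = 343 − 3·88.4 + 94.4 = 172.2.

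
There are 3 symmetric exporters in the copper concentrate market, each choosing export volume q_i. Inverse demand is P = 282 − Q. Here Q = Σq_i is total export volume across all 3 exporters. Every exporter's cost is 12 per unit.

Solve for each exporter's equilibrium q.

67.5

A representative exporter's profit is π_i = q_i(282 − Q) − 12q_i, with Q = q_i + Σ_{j≠i} q_j.
First-order condition: 270 − 2q_i − Σ_{j≠i} q_j = 0.
Imposing symmetry (q_j = q for all j) turns Σ_{j≠i} q_j into 2q, so 270 = 4q and q = 67.5.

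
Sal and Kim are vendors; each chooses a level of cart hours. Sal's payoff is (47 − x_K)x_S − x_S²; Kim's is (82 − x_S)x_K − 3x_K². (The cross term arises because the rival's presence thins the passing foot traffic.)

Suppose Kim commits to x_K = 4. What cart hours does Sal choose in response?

Expanding Sal's payoff: 47x_S − x_Kx_S − x_S².
∂π/∂x_S = 47 − x_K − 2x_S = 0, so x_S = 23.5 − 0.5x_K.
At x_K = 4: x_S = 23.5 − 0.5·4 = 21.5.

21.5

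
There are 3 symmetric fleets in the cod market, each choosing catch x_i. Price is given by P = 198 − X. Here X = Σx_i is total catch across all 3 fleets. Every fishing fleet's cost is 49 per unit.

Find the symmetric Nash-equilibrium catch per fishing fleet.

37.25

A representative fishing fleet's profit is π_i = x_i(198 − X) − 49x_i, with X = x_i + Σ_{j≠i} x_j.
First-order condition: 149 − 2x_i − Σ_{j≠i} x_j = 0.
With identical fishing fleets, set every x_j = x: then 149 − 2x − 2x = 0, i.e. x = 149/4 = 37.25.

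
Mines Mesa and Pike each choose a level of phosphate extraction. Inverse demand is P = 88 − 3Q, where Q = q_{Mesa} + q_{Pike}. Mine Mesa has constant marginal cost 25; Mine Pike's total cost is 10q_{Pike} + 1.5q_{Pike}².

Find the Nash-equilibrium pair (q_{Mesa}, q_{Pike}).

Mine Mesa's profit: π = q_{Mesa}(88 − 3(q_{Mesa} + q_{Pike})) − 25q_{Mesa}.
∂π/∂q_{Mesa} = 63 − 6q_{Mesa} − 3q_{Pike} = 0, so q_{Mesa} = 10.5 − 0.5q_{Pike}.
For Pike: ∂π/∂q_{Pike} = 78 − 9q_{Pike} − 3q_{Mesa} = 0 ⇒ q_{Pike} = 26/3 − (1/3)q_{Mesa}.
Solving the two reaction functions simultaneously: (1 − (−0.5)(−1/3))q_{Mesa} = 10.5 − 0.5·(26/3), so (5/6)q_{Mesa} = 37/6 and q_{Mesa} = 7.4.
Then q_{Pike} = 26/3 − (1/3)·7.4 = 6.2.

7.4, 6.2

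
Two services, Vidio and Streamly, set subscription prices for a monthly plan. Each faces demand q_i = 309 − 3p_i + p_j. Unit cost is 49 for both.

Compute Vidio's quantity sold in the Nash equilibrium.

126.6

Vidio's profit: π = (p_{Vidio} − 49)(309 − 3p_{Vidio} + p_{Streamly}).
∂π/∂p_{Vidio} = 456 − 6p_{Vidio} + p_{Streamly} = 0 ⇒ p_{Vidio} = 76 + (1/6)p_{Streamly}.
By symmetry p_{Streamly} = p_{Vidio}; substituting into the reaction function, (5/6)p_{Vidio} = 76 and p_{Vidio} = 91.2.
q_{Vidio} = 309 − 3·91.2 + 91.2 = 126.6.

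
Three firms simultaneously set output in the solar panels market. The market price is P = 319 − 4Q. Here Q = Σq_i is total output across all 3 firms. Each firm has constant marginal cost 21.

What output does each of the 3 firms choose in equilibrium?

A representative firm's profit is π_i = q_i(319 − 4Q) − 21q_i, with Q = q_i + Σ_{j≠i} q_j.
First-order condition: 298 − 8q_i − 4Σ_{j≠i} q_j = 0.
In a symmetric equilibrium every firm chooses the same q, so Σ_{j≠i} q_j = 2q. The condition becomes 298 − 16q = 0, giving q = 298/16 = 18.625.

18.625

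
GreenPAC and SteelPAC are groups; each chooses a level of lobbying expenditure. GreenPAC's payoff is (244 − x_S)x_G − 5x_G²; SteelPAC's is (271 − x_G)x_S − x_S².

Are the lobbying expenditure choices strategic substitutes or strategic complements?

strategic substitutes

Expanding GreenPAC's payoff: 244x_G − x_Sx_G − 5x_G².
∂π/∂x_G = 244 − x_S − 10x_G = 0, so x_G = 24.4 − 0.1x_S.
The best-response slope dx_G/dx_S = −0.1 < 0: the reaction function is downward-sloping, so the choices are strategic substitutes.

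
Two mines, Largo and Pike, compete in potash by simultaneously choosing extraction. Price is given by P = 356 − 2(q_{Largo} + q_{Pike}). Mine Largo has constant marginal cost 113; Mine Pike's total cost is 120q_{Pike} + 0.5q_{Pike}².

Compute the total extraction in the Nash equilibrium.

Mine Largo's profit: π = q_{Largo}(356 − 2(q_{Largo} + q_{Pike})) − 113q_{Largo}.
∂π/∂q_{Largo} = 243 − 4q_{Largo} − 2q_{Pike} = 0, so q_{Largo} = 60.75 − 0.5q_{Pike}.
For Pike: ∂π/∂q_{Pike} = 236 − 5q_{Pike} − 2q_{Largo} = 0 ⇒ q_{Pike} = 47.2 − 0.4q_{Largo}.
Plugging q_{Pike} into Largo's best response: q_{Largo} = 60.75 − 0.5(47.2 − 0.4q_{Largo}) ⇒ 0.8q_{Largo} = 37.15, so q_{Largo} = 46.4375.
Then q_{Pike} = 47.2 − 0.4·46.4375 = 28.625.
Total extraction: 46.4375 + 28.625 = 75.0625.

75.0625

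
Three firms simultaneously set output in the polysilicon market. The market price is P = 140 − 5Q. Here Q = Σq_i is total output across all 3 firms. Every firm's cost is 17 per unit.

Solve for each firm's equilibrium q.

A representative firm's profit is π_i = q_i(140 − 5Q) − 17q_i, with Q = q_i + Σ_{j≠i} q_j.
First-order condition: 123 − 10q_i − 5Σ_{j≠i} q_j = 0.
In a symmetric equilibrium every firm chooses the same q, so Σ_{j≠i} q_j = 2q. The condition becomes 123 − 20q = 0, giving q = 123/20 = 6.15.

6.15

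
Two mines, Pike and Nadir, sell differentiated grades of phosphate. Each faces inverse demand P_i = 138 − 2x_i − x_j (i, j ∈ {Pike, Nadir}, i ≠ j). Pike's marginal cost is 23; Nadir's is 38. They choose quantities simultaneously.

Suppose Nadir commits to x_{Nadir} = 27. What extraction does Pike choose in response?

Mine Pike's profit: π = x_{Pike}(138 − 2x_{Pike} − x_{Nadir}) − 23x_{Pike}.
∂π/∂x_{Pike} = 115 − 4x_{Pike} − x_{Nadir} = 0 ⇒ x_{Pike} = 28.75 − 0.25x_{Nadir}.
At x_{Nadir} = 27: x_{Pike} = 28.75 − 0.25·27 = 22.

22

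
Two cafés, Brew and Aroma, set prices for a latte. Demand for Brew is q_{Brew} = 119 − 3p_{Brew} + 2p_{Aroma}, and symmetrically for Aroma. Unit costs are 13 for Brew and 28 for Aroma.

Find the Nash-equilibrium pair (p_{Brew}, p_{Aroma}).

Brew's profit: π = (p_{Brew} − 13)(119 − 3p_{Brew} + 2p_{Aroma}).
∂π/∂p_{Brew} = 158 − 6p_{Brew} + 2p_{Aroma} = 0 ⇒ p_{Brew} = 79/3 + (1/3)p_{Aroma}.
Similarly p_{Aroma} = 203/6 + (1/3)p_{Brew}.
Substituting the second reaction function into the first: p_{Brew} = 79/3 + (1/3)(203/6 + (1/3)p_{Brew}), which gives (8/9)p_{Brew} = 677/18 ⇒ p_{Brew} = 42.3125.
Then p_{Aroma} = 203/6 + (1/3)·42.3125 = 47.9375.

42.3125, 47.9375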